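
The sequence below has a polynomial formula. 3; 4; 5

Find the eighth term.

10

Δ: 1  1
First differences constant at 1.
5 + 1 = 6
6 + 1 = 7
7 + 1 = 8
8 + 1 = 9
9 + 1 = 10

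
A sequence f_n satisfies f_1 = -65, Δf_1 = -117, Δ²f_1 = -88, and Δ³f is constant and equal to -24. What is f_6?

-1770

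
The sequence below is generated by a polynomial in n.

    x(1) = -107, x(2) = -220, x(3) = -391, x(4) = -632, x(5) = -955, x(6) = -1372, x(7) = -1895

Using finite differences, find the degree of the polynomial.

3

-113, -171, -241, -323, -417, -523
-58, -70, -82, -94, -106
-12, -12, -12, -12
The third differences are constant, so the polynomial has degree 3.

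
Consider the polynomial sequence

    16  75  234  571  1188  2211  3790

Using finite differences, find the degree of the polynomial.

4

D1: 59, 159, 337, 617, 1023, 1579
D2: 100, 178, 280, 406, 556
D3: 78, 102, 126, 150
D4: 24, 24, 24
The fourth differences are constant, so the polynomial has degree 4.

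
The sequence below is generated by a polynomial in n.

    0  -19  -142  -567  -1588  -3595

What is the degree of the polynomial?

4

-19, -123, -425, -1021, -2007
-104, -302, -596, -986
-198, -294, -390
-96, -96
The fourth differences are constant, so the polynomial has degree 4.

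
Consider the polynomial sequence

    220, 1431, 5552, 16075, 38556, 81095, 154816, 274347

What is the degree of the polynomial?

5

D1: 1211, 4121, 10523, 22481, 42539, 73721, 119531
D2: 2910, 6402, 11958, 20058, 31182, 45810
D3: 3492, 5556, 8100, 11124, 14628
D4: 2064, 2544, 3024, 3504
D5: 480, 480, 480
The fifth differences are constant, so the polynomial has degree 5.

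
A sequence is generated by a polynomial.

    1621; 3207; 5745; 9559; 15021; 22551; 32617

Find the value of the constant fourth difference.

D1: 1586, 2538, 3814, 5462, 7530, 10066
D2: 952, 1276, 1648, 2068, 2536
D3: 324, 372, 420, 468
D4: 48, 48, 48

48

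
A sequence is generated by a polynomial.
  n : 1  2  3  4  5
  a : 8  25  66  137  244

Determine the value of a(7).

Δ: 17  41  71  107
Δ²: 24  30  36
Δ³: 6  6
Constant third difference = 6, so extend:
36 + 6 = 42;  107 + 42 = 149;  244 + 149 = 393
42 + 6 = 48;  149 + 48 = 197;  393 + 197 = 590

590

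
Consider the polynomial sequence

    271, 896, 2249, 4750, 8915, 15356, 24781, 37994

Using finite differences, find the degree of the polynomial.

D1: 625, 1353, 2501, 4165, 6441, 9425, 13213
D2: 728, 1148, 1664, 2276, 2984, 3788
D3: 420, 516, 612, 708, 804
D4: 96, 96, 96, 96
The fourth differences are constant, so the polynomial has degree 4.

4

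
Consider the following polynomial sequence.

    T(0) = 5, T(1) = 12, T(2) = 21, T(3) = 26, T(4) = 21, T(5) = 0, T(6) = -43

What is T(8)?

-219

Δ: 7, 9, 5, -5, -21, -43
Δ²: 2, -4, -10, -16, -22
Δ³: -6, -6, -6, -6
The third differences are constant (-6).
-22 − 6 = -28;  -43 − 28 = -71;  -43 − 71 = -114
-28 − 6 = -34;  -71 − 34 = -105;  -114 − 105 = -219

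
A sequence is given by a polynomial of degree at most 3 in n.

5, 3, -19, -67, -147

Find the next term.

-265

Δ: -2, -22, -48, -80
Δ²: -20, -26, -32
Δ³: -6, -6
Constant third difference = -6, so extend:
-32 − 6 = -38;  -80 − 38 = -118;  -147 − 118 = -265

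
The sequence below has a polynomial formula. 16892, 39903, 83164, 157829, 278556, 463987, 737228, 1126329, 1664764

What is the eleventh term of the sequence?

3353532

First differences: 23011, 43261, 74665, 120727, 185431, 273241, 389101, 538435
Second differences: 20250, 31404, 46062, 64704, 87810, 115860, 149334
Third differences: 11154, 14658, 18642, 23106, 28050, 33474
Fourth differences: 3504, 3984, 4464, 4944, 5424
Fifth differences: 480, 480, 480, 480
The fifth differences are constant (480).
5424 + 480 = 5904;  33474 + 5904 = 39378;  149334 + 39378 = 188712;  538435 + 188712 = 727147;  1664764 + 727147 = 2391911
5904 + 480 = 6384;  39378 + 6384 = 45762;  188712 + 45762 = 234474;  727147 + 234474 = 961621;  2391911 + 961621 = 3353532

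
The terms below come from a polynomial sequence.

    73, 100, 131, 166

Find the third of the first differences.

35

D1: 27, 31, 35
D2: 4, 4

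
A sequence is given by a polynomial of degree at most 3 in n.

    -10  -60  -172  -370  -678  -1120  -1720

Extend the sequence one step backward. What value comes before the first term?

2

First differences: -50, -112, -198, -308, -442, -600
Second differences: -62, -86, -110, -134, -158
Third differences: -24, -24, -24, -24
The third differences are constant at -24.
Work back: -62 + 24 = -38;  -50 + 38 = -12;  -10 + 12 = 2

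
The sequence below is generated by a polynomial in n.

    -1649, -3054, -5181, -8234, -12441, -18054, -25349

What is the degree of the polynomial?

4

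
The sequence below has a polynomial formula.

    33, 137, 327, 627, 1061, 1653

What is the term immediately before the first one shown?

-9

Δ: 104  190  300  434  592
Δ²: 86  110  134  158
Δ³: 24  24  24
The third differences are constant at 24.
Work back: 86 − 24 = 62;  104 − 62 = 42;  33 − 42 = -9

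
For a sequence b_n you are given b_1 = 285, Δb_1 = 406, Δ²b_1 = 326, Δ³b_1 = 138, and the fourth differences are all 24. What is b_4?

2619

Build the table forward from the leading diagonal:
Fourth differences: 24  24  24  24
Third differences: 138  162  186  210
Second differences: 326  464  626  812
First differences: 406  732  1196  1822
b: 285  691  1423  2619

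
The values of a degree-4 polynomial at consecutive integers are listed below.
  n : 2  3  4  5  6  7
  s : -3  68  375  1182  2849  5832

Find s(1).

-6

D1: 71  307  807  1667  2983
D2: 236  500  860  1316
D3: 264  360  456
D4: 96  96
The fourth differences are constant at 96.
Work back: 264 − 96 = 168;  236 − 168 = 68;  71 − 68 = 3;  -3 − 3 = -6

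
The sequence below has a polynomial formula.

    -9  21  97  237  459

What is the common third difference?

Δ: 30, 76, 140, 222
Δ²: 46, 64, 82
Δ³: 18, 18

18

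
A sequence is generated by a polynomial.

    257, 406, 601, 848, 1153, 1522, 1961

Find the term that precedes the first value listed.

148

First differences: 149  195  247  305  369  439
Second differences: 46  52  58  64  70
Third differences: 6  6  6  6
The third differences are constant at 6.
Work back: 46 − 6 = 40;  149 − 40 = 109;  257 − 109 = 148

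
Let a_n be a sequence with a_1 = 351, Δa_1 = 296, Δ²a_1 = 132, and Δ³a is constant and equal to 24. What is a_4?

1659

Build the table forward from the leading diagonal:
Third differences: 24  24  24  24
Second differences: 132  156  180  204
First differences: 296  428  584  764
a: 351  647  1075  1659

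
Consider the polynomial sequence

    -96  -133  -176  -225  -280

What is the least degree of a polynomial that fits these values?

Δ: -37, -43, -49, -55
Δ²: -6, -6, -6
The second differences are constant, so the polynomial has degree 2.

2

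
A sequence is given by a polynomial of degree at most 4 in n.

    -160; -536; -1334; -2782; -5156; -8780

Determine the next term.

-14026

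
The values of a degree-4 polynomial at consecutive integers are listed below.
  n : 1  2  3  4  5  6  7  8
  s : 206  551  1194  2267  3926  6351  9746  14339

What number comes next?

345  643  1073  1659  2425  3395  4593
298  430  586  766  970  1198
132  156  180  204  228
24  24  24  24
Constant fourth difference = 24, so extend:
228 + 24 = 252;  1198 + 252 = 1450;  4593 + 1450 = 6043;  14339 + 6043 = 20382

20382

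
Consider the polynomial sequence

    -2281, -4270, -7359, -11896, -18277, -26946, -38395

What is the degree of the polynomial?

4

Δ: -1989, -3089, -4537, -6381, -8669, -11449
Δ²: -1100, -1448, -1844, -2288, -2780
Δ³: -348, -396, -444, -492
Δ⁴: -48, -48, -48
The fourth differences are constant, so the polynomial has degree 4.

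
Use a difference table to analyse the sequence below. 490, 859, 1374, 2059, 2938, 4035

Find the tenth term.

11083

Δ: 369  515  685  879  1097
Δ²: 146  170  194  218
Δ³: 24  24  24
The third differences are constant (24).
218 + 24 = 242;  1097 + 242 = 1339;  4035 + 1339 = 5374
242 + 24 = 266;  1339 + 266 = 1605;  5374 + 1605 = 6979
266 + 24 = 290;  1605 + 290 = 1895;  6979 + 1895 = 8874
290 + 24 = 314;  1895 + 314 = 2209;  8874 + 2209 = 11083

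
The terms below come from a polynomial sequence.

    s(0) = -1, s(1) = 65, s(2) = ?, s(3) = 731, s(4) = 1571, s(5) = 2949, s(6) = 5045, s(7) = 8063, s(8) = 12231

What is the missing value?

273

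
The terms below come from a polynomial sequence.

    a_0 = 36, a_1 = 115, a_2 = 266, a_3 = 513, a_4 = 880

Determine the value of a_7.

2941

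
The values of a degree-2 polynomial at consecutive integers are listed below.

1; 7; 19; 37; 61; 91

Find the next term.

127

D1: 6, 12, 18, 24, 30
D2: 6, 6, 6, 6
Second differences constant at 6.
30 + 6 = 36;  91 + 36 = 127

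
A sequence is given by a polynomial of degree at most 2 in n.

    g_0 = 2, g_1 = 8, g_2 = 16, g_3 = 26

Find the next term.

6, 8, 10
2, 2
The second differences are constant (2).
10 + 2 = 12;  26 + 12 = 38

38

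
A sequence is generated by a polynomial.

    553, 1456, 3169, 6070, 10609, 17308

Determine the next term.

D1: 903, 1713, 2901, 4539, 6699
D2: 810, 1188, 1638, 2160
D3: 378, 450, 522
D4: 72, 72
The fourth differences are constant (72).
522 + 72 = 594;  2160 + 594 = 2754;  6699 + 2754 = 9453;  17308 + 9453 = 26761

26761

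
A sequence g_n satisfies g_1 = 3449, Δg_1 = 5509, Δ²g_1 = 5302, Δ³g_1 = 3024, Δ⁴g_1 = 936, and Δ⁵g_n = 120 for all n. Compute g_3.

Build the table forward from the leading diagonal:
D5: 120, 120, 120
D4: 936, 1056, 1176
D3: 3024, 3960, 5016
D2: 5302, 8326, 12286
D1: 5509, 10811, 19137
g: 3449, 8958, 19769

19769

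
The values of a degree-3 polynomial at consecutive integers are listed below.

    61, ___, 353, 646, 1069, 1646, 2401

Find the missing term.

166

Using the last 5 terms:
D1: 293  423  577  755
D2: 130  154  178
D3: 24  24
Constant third difference = 24.
Extend backward: 130 − 24 = 106;  293 − 106 = 187;  353 − 187 = 166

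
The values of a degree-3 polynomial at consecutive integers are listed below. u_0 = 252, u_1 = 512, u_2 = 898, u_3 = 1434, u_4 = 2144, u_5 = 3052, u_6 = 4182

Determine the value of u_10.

D1: 260  386  536  710  908  1130
D2: 126  150  174  198  222
D3: 24  24  24  24
The third differences are constant (24).
222 + 24 = 246;  1130 + 246 = 1376;  4182 + 1376 = 5558
246 + 24 = 270;  1376 + 270 = 1646;  5558 + 1646 = 7204
270 + 24 = 294;  1646 + 294 = 1940;  7204 + 1940 = 9144
294 + 24 = 318;  1940 + 318 = 2258;  9144 + 2258 = 11402

11402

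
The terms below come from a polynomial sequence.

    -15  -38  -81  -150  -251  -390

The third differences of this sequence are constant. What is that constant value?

-6

First differences: -23, -43, -69, -101, -139
Second differences: -20, -26, -32, -38
Third differences: -6, -6, -6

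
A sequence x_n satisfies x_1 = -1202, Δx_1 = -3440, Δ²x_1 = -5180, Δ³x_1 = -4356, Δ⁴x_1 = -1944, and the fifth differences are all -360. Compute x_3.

Build the table forward from the leading diagonal:
Δ⁵: -360, -360, -360
Δ⁴: -1944, -2304, -2664
Δ³: -4356, -6300, -8604
Δ²: -5180, -9536, -15836
Δ: -3440, -8620, -18156
x: -1202, -4642, -13262

-13262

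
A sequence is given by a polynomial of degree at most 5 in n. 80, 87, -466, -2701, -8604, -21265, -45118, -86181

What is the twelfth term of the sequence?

-611773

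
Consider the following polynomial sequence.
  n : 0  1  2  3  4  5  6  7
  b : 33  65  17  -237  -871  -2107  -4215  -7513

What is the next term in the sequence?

First differences: 32 , -48 , -254 , -634 , -1236 , -2108 , -3298
Second differences: -80 , -206 , -380 , -602 , -872 , -1190
Third differences: -126 , -174 , -222 , -270 , -318
Fourth differences: -48 , -48 , -48 , -48
Fourth differences constant at -48.
-318 − 48 = -366;  -1190 − 366 = -1556;  -3298 − 1556 = -4854;  -7513 − 4854 = -12367

-12367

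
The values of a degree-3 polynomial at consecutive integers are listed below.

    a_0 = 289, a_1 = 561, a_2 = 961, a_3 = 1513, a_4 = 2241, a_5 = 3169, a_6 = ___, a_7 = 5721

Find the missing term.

4321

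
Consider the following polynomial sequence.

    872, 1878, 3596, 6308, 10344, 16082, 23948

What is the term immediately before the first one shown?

344

1006  1718  2712  4036  5738  7866
712  994  1324  1702  2128
282  330  378  426
48  48  48
The fourth differences are constant at 48.
Work back: 282 − 48 = 234;  712 − 234 = 478;  1006 − 478 = 528;  872 − 528 = 344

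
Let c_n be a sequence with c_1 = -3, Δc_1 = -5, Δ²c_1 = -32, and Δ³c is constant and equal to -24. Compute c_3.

-45

Build the table forward from the leading diagonal:
D3: -24, -24, -24
D2: -32, -56, -80
D1: -5, -37, -93
c: -3, -8, -45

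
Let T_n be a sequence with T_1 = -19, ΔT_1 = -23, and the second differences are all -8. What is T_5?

-159

Build the table forward from the leading diagonal:
Second differences: -8  -8  -8  -8  -8
First differences: -23  -31  -39  -47  -55
T: -19  -42  -73  -112  -159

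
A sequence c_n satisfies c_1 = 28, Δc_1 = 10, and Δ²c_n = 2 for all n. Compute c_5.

80

Build the table forward from the leading diagonal:
D2: 2, 2, 2, 2, 2
D1: 10, 12, 14, 16, 18
c: 28, 38, 50, 64, 80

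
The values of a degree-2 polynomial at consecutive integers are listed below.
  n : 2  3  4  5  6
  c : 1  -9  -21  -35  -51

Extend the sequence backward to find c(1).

D1: -10, -12, -14, -16
D2: -2, -2, -2
The second differences are constant at -2.
Work back: -10 + 2 = -8;  1 + 8 = 9

9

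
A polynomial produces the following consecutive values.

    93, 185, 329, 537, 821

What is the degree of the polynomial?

3

First differences: 92, 144, 208, 284
Second differences: 52, 64, 76
Third differences: 12, 12
The third differences are constant, so the polynomial has degree 3.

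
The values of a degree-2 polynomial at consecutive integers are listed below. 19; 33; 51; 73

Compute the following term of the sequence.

14, 18, 22
4, 4
Constant second difference = 4, so extend:
22 + 4 = 26;  73 + 26 = 99

99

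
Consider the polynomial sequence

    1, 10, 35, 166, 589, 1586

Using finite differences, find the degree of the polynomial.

9, 25, 131, 423, 997
16, 106, 292, 574
90, 186, 282
96, 96
The fourth differences are constant, so the polynomial has degree 4.

4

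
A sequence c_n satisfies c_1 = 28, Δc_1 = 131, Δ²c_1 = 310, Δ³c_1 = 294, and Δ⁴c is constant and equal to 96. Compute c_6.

Build the table forward from the leading diagonal:
Fourth differences: 96  96  96  96  96  96
Third differences: 294  390  486  582  678  774
Second differences: 310  604  994  1480  2062  2740
First differences: 131  441  1045  2039  3519  5581
c: 28  159  600  1645  3684  7203

7203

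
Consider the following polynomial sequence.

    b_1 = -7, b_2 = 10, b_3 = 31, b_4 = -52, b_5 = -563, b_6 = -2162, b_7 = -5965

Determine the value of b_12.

-144140

Δ: 17, 21, -83, -511, -1599, -3803
Δ²: 4, -104, -428, -1088, -2204
Δ³: -108, -324, -660, -1116
Δ⁴: -216, -336, -456
Δ⁵: -120, -120
Fifth differences constant at -120.
-456 − 120 = -576;  -1116 − 576 = -1692;  -2204 − 1692 = -3896;  -3803 − 3896 = -7699;  -5965 − 7699 = -13664
-576 − 120 = -696;  -1692 − 696 = -2388;  -3896 − 2388 = -6284;  -7699 − 6284 = -13983;  -13664 − 13983 = -27647
-696 − 120 = -816;  -2388 − 816 = -3204;  -6284 − 3204 = -9488;  -13983 − 9488 = -23471;  -27647 − 23471 = -51118
-816 − 120 = -936;  -3204 − 936 = -4140;  -9488 − 4140 = -13628;  -23471 − 13628 = -37099;  -51118 − 37099 = -88217
-936 − 120 = -1056;  -4140 − 1056 = -5196;  -13628 − 5196 = -18824;  -37099 − 18824 = -55923;  -88217 − 55923 = -144140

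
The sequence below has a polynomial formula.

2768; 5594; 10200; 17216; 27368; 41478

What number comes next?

60464

2826  4606  7016  10152  14110
1780  2410  3136  3958
630  726  822
96  96
Fourth differences constant at 96.
822 + 96 = 918;  3958 + 918 = 4876;  14110 + 4876 = 18986;  41478 + 18986 = 60464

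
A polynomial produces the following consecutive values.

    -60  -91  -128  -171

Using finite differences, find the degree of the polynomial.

2

First differences: -31, -37, -43
Second differences: -6, -6
The second differences are constant, so the polynomial has degree 2.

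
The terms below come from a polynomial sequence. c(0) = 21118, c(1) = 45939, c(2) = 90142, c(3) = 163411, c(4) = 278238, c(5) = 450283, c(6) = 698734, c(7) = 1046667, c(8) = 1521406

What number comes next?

2154883

First differences: 24821  44203  73269  114827  172045  248451  347933  474739
Second differences: 19382  29066  41558  57218  76406  99482  126806
Third differences: 9684  12492  15660  19188  23076  27324
Fourth differences: 2808  3168  3528  3888  4248
Fifth differences: 360  360  360  360
The fifth differences are constant (360).
4248 + 360 = 4608;  27324 + 4608 = 31932;  126806 + 31932 = 158738;  474739 + 158738 = 633477;  1521406 + 633477 = 2154883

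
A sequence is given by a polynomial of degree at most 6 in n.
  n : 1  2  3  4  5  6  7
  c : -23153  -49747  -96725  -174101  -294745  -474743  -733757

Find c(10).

D1: -26594 , -46978 , -77376 , -120644 , -179998 , -259014
D2: -20384 , -30398 , -43268 , -59354 , -79016
D3: -10014 , -12870 , -16086 , -19662
D4: -2856 , -3216 , -3576
D5: -360 , -360
Constant fifth difference = -360, so extend:
-3576 − 360 = -3936;  -19662 − 3936 = -23598;  -79016 − 23598 = -102614;  -259014 − 102614 = -361628;  -733757 − 361628 = -1095385
-3936 − 360 = -4296;  -23598 − 4296 = -27894;  -102614 − 27894 = -130508;  -361628 − 130508 = -492136;  -1095385 − 492136 = -1587521
-4296 − 360 = -4656;  -27894 − 4656 = -32550;  -130508 − 32550 = -163058;  -492136 − 163058 = -655194;  -1587521 − 655194 = -2242715

-2242715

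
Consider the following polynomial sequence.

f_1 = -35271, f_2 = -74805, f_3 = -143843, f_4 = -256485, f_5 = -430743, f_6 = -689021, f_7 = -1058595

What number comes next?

D1: -39534, -69038, -112642, -174258, -258278, -369574
D2: -29504, -43604, -61616, -84020, -111296
D3: -14100, -18012, -22404, -27276
D4: -3912, -4392, -4872
D5: -480, -480
The fifth differences are constant (-480).
-4872 − 480 = -5352;  -27276 − 5352 = -32628;  -111296 − 32628 = -143924;  -369574 − 143924 = -513498;  -1058595 − 513498 = -1572093

-1572093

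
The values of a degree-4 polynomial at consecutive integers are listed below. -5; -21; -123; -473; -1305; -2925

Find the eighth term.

-10113

-16, -102, -350, -832, -1620
-86, -248, -482, -788
-162, -234, -306
-72, -72
The fourth differences are constant (-72).
-306 − 72 = -378;  -788 − 378 = -1166;  -1620 − 1166 = -2786;  -2925 − 2786 = -5711
-378 − 72 = -450;  -1166 − 450 = -1616;  -2786 − 1616 = -4402;  -5711 − 4402 = -10113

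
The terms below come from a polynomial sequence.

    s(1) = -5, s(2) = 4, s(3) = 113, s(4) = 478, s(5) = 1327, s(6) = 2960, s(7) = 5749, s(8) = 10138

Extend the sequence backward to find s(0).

Δ: 9  109  365  849  1633  2789  4389
Δ²: 100  256  484  784  1156  1600
Δ³: 156  228  300  372  444
Δ⁴: 72  72  72  72
The fourth differences are constant at 72.
Work back: 156 − 72 = 84;  100 − 84 = 16;  9 − 16 = -7;  -5 + 7 = 2

2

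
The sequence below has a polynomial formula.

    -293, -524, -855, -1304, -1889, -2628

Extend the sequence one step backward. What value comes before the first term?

-144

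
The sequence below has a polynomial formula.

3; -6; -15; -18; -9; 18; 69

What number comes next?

150

D1: -9 , -9 , -3 , 9 , 27 , 51
D2: 0 , 6 , 12 , 18 , 24
D3: 6 , 6 , 6 , 6
Constant third difference = 6, so extend:
24 + 6 = 30;  51 + 30 = 81;  69 + 81 = 150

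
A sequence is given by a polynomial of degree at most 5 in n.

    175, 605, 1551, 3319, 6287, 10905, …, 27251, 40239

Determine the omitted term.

17695

Using the first 6 terms:
D1: 430, 946, 1768, 2968, 4618
D2: 516, 822, 1200, 1650
D3: 306, 378, 450
D4: 72, 72
Constant fourth difference = 72.
Extend forward: 450 + 72 = 522;  1650 + 522 = 2172;  4618 + 2172 = 6790;  10905 + 6790 = 17695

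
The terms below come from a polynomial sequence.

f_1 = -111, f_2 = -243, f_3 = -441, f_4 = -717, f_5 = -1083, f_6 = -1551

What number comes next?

First differences: -132, -198, -276, -366, -468
Second differences: -66, -78, -90, -102
Third differences: -12, -12, -12
Constant third difference = -12, so extend:
-102 − 12 = -114;  -468 − 114 = -582;  -1551 − 582 = -2133

-2133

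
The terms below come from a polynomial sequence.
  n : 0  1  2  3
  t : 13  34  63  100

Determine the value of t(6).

259

First differences: 21, 29, 37
Second differences: 8, 8
Constant second difference = 8, so extend:
37 + 8 = 45;  100 + 45 = 145
45 + 8 = 53;  145 + 53 = 198
53 + 8 = 61;  198 + 61 = 259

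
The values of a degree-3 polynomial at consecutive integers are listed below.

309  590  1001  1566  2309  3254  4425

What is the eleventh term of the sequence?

First differences: 281, 411, 565, 743, 945, 1171
Second differences: 130, 154, 178, 202, 226
Third differences: 24, 24, 24, 24
Third differences constant at 24.
226 + 24 = 250;  1171 + 250 = 1421;  4425 + 1421 = 5846
250 + 24 = 274;  1421 + 274 = 1695;  5846 + 1695 = 7541
274 + 24 = 298;  1695 + 298 = 1993;  7541 + 1993 = 9534
298 + 24 = 322;  1993 + 322 = 2315;  9534 + 2315 = 11849

11849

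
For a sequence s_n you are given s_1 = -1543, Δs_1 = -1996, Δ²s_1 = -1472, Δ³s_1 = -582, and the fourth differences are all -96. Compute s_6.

-32543

Build the table forward from the leading diagonal:
Fourth differences: -96  -96  -96  -96  -96  -96
Third differences: -582  -678  -774  -870  -966  -1062
Second differences: -1472  -2054  -2732  -3506  -4376  -5342
First differences: -1996  -3468  -5522  -8254  -11760  -16136
s: -1543  -3539  -7007  -12529  -20783  -32543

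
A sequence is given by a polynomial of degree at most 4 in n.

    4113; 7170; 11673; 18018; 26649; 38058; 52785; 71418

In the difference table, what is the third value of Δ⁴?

First differences: 3057, 4503, 6345, 8631, 11409, 14727, 18633
Second differences: 1446, 1842, 2286, 2778, 3318, 3906
Third differences: 396, 444, 492, 540, 588
Fourth differences: 48, 48, 48, 48

48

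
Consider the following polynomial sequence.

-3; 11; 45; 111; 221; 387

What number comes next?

D1: 14, 34, 66, 110, 166
D2: 20, 32, 44, 56
D3: 12, 12, 12
Third differences constant at 12.
56 + 12 = 68;  166 + 68 = 234;  387 + 234 = 621

621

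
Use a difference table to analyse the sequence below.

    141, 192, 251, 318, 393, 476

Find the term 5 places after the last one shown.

First differences: 51  59  67  75  83
Second differences: 8  8  8  8
Second differences constant at 8.
83 + 8 = 91;  476 + 91 = 567
91 + 8 = 99;  567 + 99 = 666
99 + 8 = 107;  666 + 107 = 773
107 + 8 = 115;  773 + 115 = 888
115 + 8 = 123;  888 + 123 = 1011

1011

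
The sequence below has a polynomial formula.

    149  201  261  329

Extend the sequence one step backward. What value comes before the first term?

52  60  68
8  8
The second differences are constant at 8.
Work back: 52 − 8 = 44;  149 − 44 = 105

105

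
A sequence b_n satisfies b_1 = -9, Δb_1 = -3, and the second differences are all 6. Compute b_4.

0

Build the table forward from the leading diagonal:
D2: 6, 6, 6, 6
D1: -3, 3, 9, 15
b: -9, -12, -9, 0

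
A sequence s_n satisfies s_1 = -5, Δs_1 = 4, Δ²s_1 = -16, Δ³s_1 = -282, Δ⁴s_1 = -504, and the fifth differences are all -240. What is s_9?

Build the table forward from the leading diagonal:
Δ⁵: -240, -240, -240, -240, -240, -240, -240, -240, -240
Δ⁴: -504, -744, -984, -1224, -1464, -1704, -1944, -2184, -2424
Δ³: -282, -786, -1530, -2514, -3738, -5202, -6906, -8850, -11034
Δ²: -16, -298, -1084, -2614, -5128, -8866, -14068, -20974, -29824
Δ: 4, -12, -310, -1394, -4008, -9136, -18002, -32070, -53044
s: -5, -1, -13, -323, -1717, -5725, -14861, -32863, -64933

-64933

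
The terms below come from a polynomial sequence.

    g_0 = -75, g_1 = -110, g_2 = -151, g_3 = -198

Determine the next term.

-251

Δ: -35, -41, -47
Δ²: -6, -6
The second differences are constant (-6).
-47 − 6 = -53;  -198 − 53 = -251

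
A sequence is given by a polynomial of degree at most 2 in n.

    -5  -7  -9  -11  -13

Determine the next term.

First differences: -2, -2, -2, -2
Constant first difference = -2, so extend:
-13 − 2 = -15

-15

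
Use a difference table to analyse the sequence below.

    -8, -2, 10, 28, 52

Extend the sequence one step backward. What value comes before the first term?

First differences: 6, 12, 18, 24
Second differences: 6, 6, 6
The second differences are constant at 6.
Work back: 6 − 6 = 0;  -8 + 0 = -8

-8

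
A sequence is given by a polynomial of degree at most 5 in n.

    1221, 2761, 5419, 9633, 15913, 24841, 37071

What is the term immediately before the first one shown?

Δ: 1540, 2658, 4214, 6280, 8928, 12230
Δ²: 1118, 1556, 2066, 2648, 3302
Δ³: 438, 510, 582, 654
Δ⁴: 72, 72, 72
The fourth differences are constant at 72.
Work back: 438 − 72 = 366;  1118 − 366 = 752;  1540 − 752 = 788;  1221 − 788 = 433

433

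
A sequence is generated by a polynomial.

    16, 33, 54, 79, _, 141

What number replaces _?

108

Using the first 4 terms:
D1: 17, 21, 25
D2: 4, 4
Constant second difference = 4.
Extend forward: 25 + 4 = 29;  79 + 29 = 108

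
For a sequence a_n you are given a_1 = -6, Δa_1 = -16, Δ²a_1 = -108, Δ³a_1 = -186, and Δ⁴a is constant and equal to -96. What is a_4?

-564

Build the table forward from the leading diagonal:
Fourth differences: -96  -96  -96  -96
Third differences: -186  -282  -378  -474
Second differences: -108  -294  -576  -954
First differences: -16  -124  -418  -994
a: -6  -22  -146  -564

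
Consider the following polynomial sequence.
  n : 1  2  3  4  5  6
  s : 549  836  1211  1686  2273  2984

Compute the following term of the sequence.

Δ: 287, 375, 475, 587, 711
Δ²: 88, 100, 112, 124
Δ³: 12, 12, 12
The third differences are constant (12).
124 + 12 = 136;  711 + 136 = 847;  2984 + 847 = 3831

3831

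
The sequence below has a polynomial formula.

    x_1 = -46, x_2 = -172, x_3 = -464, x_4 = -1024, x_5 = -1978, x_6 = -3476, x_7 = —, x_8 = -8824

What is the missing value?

-5692

Using the first 6 terms:
D1: -126, -292, -560, -954, -1498
D2: -166, -268, -394, -544
D3: -102, -126, -150
D4: -24, -24
Constant fourth difference = -24.
Extend forward: -150 − 24 = -174;  -544 − 174 = -718;  -1498 − 718 = -2216;  -3476 − 2216 = -5692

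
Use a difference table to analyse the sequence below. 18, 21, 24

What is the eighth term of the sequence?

39

Δ: 3, 3
Constant first difference = 3, so extend:
24 + 3 = 27
27 + 3 = 30
30 + 3 = 33
33 + 3 = 36
36 + 3 = 39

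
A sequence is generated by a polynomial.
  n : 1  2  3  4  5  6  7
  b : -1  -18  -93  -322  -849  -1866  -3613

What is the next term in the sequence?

-17, -75, -229, -527, -1017, -1747
-58, -154, -298, -490, -730
-96, -144, -192, -240
-48, -48, -48
Constant fourth difference = -48, so extend:
-240 − 48 = -288;  -730 − 288 = -1018;  -1747 − 1018 = -2765;  -3613 − 2765 = -6378

-6378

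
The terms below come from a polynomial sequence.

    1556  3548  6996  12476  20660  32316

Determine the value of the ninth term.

97236

Δ: 1992, 3448, 5480, 8184, 11656
Δ²: 1456, 2032, 2704, 3472
Δ³: 576, 672, 768
Δ⁴: 96, 96
The fourth differences are constant (96).
768 + 96 = 864;  3472 + 864 = 4336;  11656 + 4336 = 15992;  32316 + 15992 = 48308
864 + 96 = 960;  4336 + 960 = 5296;  15992 + 5296 = 21288;  48308 + 21288 = 69596
960 + 96 = 1056;  5296 + 1056 = 6352;  21288 + 6352 = 27640;  69596 + 27640 = 97236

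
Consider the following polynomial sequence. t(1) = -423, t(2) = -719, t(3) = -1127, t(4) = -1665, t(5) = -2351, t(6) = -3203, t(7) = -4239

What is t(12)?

-12809

D1: -296, -408, -538, -686, -852, -1036
D2: -112, -130, -148, -166, -184
D3: -18, -18, -18, -18
Constant third difference = -18, so extend:
-184 − 18 = -202;  -1036 − 202 = -1238;  -4239 − 1238 = -5477
-202 − 18 = -220;  -1238 − 220 = -1458;  -5477 − 1458 = -6935
-220 − 18 = -238;  -1458 − 238 = -1696;  -6935 − 1696 = -8631
-238 − 18 = -256;  -1696 − 256 = -1952;  -8631 − 1952 = -10583
-256 − 18 = -274;  -1952 − 274 = -2226;  -10583 − 2226 = -12809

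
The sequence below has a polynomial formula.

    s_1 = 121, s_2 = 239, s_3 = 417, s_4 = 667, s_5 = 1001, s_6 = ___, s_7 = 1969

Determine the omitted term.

1431

Using the first 5 terms:
First differences: 118, 178, 250, 334
Second differences: 60, 72, 84
Third differences: 12, 12
Constant third difference = 12.
Extend forward: 84 + 12 = 96;  334 + 96 = 430;  1001 + 430 = 1431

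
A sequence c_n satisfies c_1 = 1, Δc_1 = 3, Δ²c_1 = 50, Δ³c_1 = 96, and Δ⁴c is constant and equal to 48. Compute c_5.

Build the table forward from the leading diagonal:
D4: 48, 48, 48, 48, 48
D3: 96, 144, 192, 240, 288
D2: 50, 146, 290, 482, 722
D1: 3, 53, 199, 489, 971
c: 1, 4, 57, 256, 745

745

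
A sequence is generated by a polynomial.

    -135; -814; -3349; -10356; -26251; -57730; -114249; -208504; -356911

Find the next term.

Δ: -679, -2535, -7007, -15895, -31479, -56519, -94255, -148407
Δ²: -1856, -4472, -8888, -15584, -25040, -37736, -54152
Δ³: -2616, -4416, -6696, -9456, -12696, -16416
Δ⁴: -1800, -2280, -2760, -3240, -3720
Δ⁵: -480, -480, -480, -480
Constant fifth difference = -480, so extend:
-3720 − 480 = -4200;  -16416 − 4200 = -20616;  -54152 − 20616 = -74768;  -148407 − 74768 = -223175;  -356911 − 223175 = -580086

-580086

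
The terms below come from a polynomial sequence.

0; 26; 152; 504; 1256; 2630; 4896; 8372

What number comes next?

D1: 26  126  352  752  1374  2266  3476
D2: 100  226  400  622  892  1210
D3: 126  174  222  270  318
D4: 48  48  48  48
Fourth differences constant at 48.
318 + 48 = 366;  1210 + 366 = 1576;  3476 + 1576 = 5052;  8372 + 5052 = 13424

13424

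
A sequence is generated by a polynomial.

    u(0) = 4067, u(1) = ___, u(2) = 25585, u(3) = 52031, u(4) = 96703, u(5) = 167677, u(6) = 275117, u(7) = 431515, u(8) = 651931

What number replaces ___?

11137

Using the last 7 terms:
First differences: 26446  44672  70974  107440  156398  220416
Second differences: 18226  26302  36466  48958  64018
Third differences: 8076  10164  12492  15060
Fourth differences: 2088  2328  2568
Fifth differences: 240  240
Constant fifth difference = 240.
Extend backward: 2088 − 240 = 1848;  8076 − 1848 = 6228;  18226 − 6228 = 11998;  26446 − 11998 = 14448;  25585 − 14448 = 11137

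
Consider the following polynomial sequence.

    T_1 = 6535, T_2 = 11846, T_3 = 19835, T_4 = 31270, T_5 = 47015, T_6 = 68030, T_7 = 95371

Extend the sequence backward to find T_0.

D1: 5311, 7989, 11435, 15745, 21015, 27341
D2: 2678, 3446, 4310, 5270, 6326
D3: 768, 864, 960, 1056
D4: 96, 96, 96
The fourth differences are constant at 96.
Work back: 768 − 96 = 672;  2678 − 672 = 2006;  5311 − 2006 = 3305;  6535 − 3305 = 3230

3230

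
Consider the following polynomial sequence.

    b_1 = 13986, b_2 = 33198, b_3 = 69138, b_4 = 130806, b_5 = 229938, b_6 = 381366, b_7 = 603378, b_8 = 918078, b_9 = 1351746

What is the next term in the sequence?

1935198

Δ: 19212, 35940, 61668, 99132, 151428, 222012, 314700, 433668
Δ²: 16728, 25728, 37464, 52296, 70584, 92688, 118968
Δ³: 9000, 11736, 14832, 18288, 22104, 26280
Δ⁴: 2736, 3096, 3456, 3816, 4176
Δ⁵: 360, 360, 360, 360
Constant fifth difference = 360, so extend:
4176 + 360 = 4536;  26280 + 4536 = 30816;  118968 + 30816 = 149784;  433668 + 149784 = 583452;  1351746 + 583452 = 1935198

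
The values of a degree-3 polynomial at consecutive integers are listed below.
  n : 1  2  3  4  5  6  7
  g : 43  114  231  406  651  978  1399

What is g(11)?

First differences: 71, 117, 175, 245, 327, 421
Second differences: 46, 58, 70, 82, 94
Third differences: 12, 12, 12, 12
Third differences constant at 12.
94 + 12 = 106;  421 + 106 = 527;  1399 + 527 = 1926
106 + 12 = 118;  527 + 118 = 645;  1926 + 645 = 2571
118 + 12 = 130;  645 + 130 = 775;  2571 + 775 = 3346
130 + 12 = 142;  775 + 142 = 917;  3346 + 917 = 4263

4263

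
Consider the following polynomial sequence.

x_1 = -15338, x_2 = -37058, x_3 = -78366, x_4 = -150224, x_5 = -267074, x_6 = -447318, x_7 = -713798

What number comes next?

-21720 , -41308 , -71858 , -116850 , -180244 , -266480
-19588 , -30550 , -44992 , -63394 , -86236
-10962 , -14442 , -18402 , -22842
-3480 , -3960 , -4440
-480 , -480
Fifth differences constant at -480.
-4440 − 480 = -4920;  -22842 − 4920 = -27762;  -86236 − 27762 = -113998;  -266480 − 113998 = -380478;  -713798 − 380478 = -1094276

-1094276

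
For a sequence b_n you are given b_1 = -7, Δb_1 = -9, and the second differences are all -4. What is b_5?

-67

Build the table forward from the leading diagonal:
Second differences: -4  -4  -4  -4  -4
First differences: -9  -13  -17  -21  -25
b: -7  -16  -29  -46  -67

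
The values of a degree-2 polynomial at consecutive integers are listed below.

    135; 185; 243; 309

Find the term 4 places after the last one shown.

653

50  58  66
8  8
Constant second difference = 8, so extend:
66 + 8 = 74;  309 + 74 = 383
74 + 8 = 82;  383 + 82 = 465
82 + 8 = 90;  465 + 90 = 555
90 + 8 = 98;  555 + 98 = 653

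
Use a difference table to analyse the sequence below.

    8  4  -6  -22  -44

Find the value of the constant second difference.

Δ: -4, -10, -16, -22
Δ²: -6, -6, -6

-6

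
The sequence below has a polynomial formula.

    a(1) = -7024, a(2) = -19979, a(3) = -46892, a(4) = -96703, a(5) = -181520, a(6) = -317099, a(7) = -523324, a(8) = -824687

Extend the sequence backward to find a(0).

-1775

D1: -12955  -26913  -49811  -84817  -135579  -206225  -301363
D2: -13958  -22898  -35006  -50762  -70646  -95138
D3: -8940  -12108  -15756  -19884  -24492
D4: -3168  -3648  -4128  -4608
D5: -480  -480  -480
The fifth differences are constant at -480.
Work back: -3168 + 480 = -2688;  -8940 + 2688 = -6252;  -13958 + 6252 = -7706;  -12955 + 7706 = -5249;  -7024 + 5249 = -1775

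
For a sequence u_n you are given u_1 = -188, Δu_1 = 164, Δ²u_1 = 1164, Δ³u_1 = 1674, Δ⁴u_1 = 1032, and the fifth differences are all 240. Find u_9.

Build the table forward from the leading diagonal:
D5: 240, 240, 240, 240, 240, 240, 240, 240, 240
D4: 1032, 1272, 1512, 1752, 1992, 2232, 2472, 2712, 2952
D3: 1674, 2706, 3978, 5490, 7242, 9234, 11466, 13938, 16650
D2: 1164, 2838, 5544, 9522, 15012, 22254, 31488, 42954, 56892
D1: 164, 1328, 4166, 9710, 19232, 34244, 56498, 87986, 130940
u: -188, -24, 1304, 5470, 15180, 34412, 68656, 125154, 213140

213140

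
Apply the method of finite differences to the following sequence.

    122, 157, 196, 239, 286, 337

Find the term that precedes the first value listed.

D1: 35  39  43  47  51
D2: 4  4  4  4
The second differences are constant at 4.
Work back: 35 − 4 = 31;  122 − 31 = 91

91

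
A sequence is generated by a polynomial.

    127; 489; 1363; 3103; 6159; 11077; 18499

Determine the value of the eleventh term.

D1: 362, 874, 1740, 3056, 4918, 7422
D2: 512, 866, 1316, 1862, 2504
D3: 354, 450, 546, 642
D4: 96, 96, 96
Constant fourth difference = 96, so extend:
642 + 96 = 738;  2504 + 738 = 3242;  7422 + 3242 = 10664;  18499 + 10664 = 29163
738 + 96 = 834;  3242 + 834 = 4076;  10664 + 4076 = 14740;  29163 + 14740 = 43903
834 + 96 = 930;  4076 + 930 = 5006;  14740 + 5006 = 19746;  43903 + 19746 = 63649
930 + 96 = 1026;  5006 + 1026 = 6032;  19746 + 6032 = 25778;  63649 + 25778 = 89427

89427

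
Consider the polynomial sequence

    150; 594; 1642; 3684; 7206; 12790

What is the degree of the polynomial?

D1: 444, 1048, 2042, 3522, 5584
D2: 604, 994, 1480, 2062
D3: 390, 486, 582
D4: 96, 96
The fourth differences are constant, so the polynomial has degree 4.

4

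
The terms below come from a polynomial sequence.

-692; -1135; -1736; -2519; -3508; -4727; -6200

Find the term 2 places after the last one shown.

-10004

-443  -601  -783  -989  -1219  -1473
-158  -182  -206  -230  -254
-24  -24  -24  -24
Third differences constant at -24.
-254 − 24 = -278;  -1473 − 278 = -1751;  -6200 − 1751 = -7951
-278 − 24 = -302;  -1751 − 302 = -2053;  -7951 − 2053 = -10004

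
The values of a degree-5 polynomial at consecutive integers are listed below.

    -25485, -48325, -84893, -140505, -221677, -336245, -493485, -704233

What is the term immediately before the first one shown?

Δ: -22840, -36568, -55612, -81172, -114568, -157240, -210748
Δ²: -13728, -19044, -25560, -33396, -42672, -53508
Δ³: -5316, -6516, -7836, -9276, -10836
Δ⁴: -1200, -1320, -1440, -1560
Δ⁵: -120, -120, -120
The fifth differences are constant at -120.
Work back: -1200 + 120 = -1080;  -5316 + 1080 = -4236;  -13728 + 4236 = -9492;  -22840 + 9492 = -13348;  -25485 + 13348 = -12137

-12137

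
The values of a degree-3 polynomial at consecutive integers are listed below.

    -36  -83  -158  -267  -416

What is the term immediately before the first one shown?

Δ: -47, -75, -109, -149
Δ²: -28, -34, -40
Δ³: -6, -6
The third differences are constant at -6.
Work back: -28 + 6 = -22;  -47 + 22 = -25;  -36 + 25 = -11

-11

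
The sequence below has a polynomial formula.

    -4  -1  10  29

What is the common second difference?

First differences: 3, 11, 19
Second differences: 8, 8

8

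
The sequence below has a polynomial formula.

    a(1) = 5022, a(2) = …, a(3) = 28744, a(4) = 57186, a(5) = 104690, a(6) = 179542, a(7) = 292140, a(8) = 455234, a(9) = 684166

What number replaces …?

12950

Using the last 7 terms:
First differences: 28442, 47504, 74852, 112598, 163094, 228932
Second differences: 19062, 27348, 37746, 50496, 65838
Third differences: 8286, 10398, 12750, 15342
Fourth differences: 2112, 2352, 2592
Fifth differences: 240, 240
Constant fifth difference = 240.
Extend backward: 2112 − 240 = 1872;  8286 − 1872 = 6414;  19062 − 6414 = 12648;  28442 − 12648 = 15794;  28744 − 15794 = 12950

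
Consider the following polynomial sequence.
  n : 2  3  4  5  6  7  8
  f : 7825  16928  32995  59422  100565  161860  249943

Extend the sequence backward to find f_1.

3130

First differences: 9103, 16067, 26427, 41143, 61295, 88083
Second differences: 6964, 10360, 14716, 20152, 26788
Third differences: 3396, 4356, 5436, 6636
Fourth differences: 960, 1080, 1200
Fifth differences: 120, 120
The fifth differences are constant at 120.
Work back: 960 − 120 = 840;  3396 − 840 = 2556;  6964 − 2556 = 4408;  9103 − 4408 = 4695;  7825 − 4695 = 3130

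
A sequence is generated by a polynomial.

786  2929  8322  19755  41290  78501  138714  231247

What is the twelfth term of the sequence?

1194099

First differences: 2143 , 5393 , 11433 , 21535 , 37211 , 60213 , 92533
Second differences: 3250 , 6040 , 10102 , 15676 , 23002 , 32320
Third differences: 2790 , 4062 , 5574 , 7326 , 9318
Fourth differences: 1272 , 1512 , 1752 , 1992
Fifth differences: 240 , 240 , 240
Constant fifth difference = 240, so extend:
1992 + 240 = 2232;  9318 + 2232 = 11550;  32320 + 11550 = 43870;  92533 + 43870 = 136403;  231247 + 136403 = 367650
2232 + 240 = 2472;  11550 + 2472 = 14022;  43870 + 14022 = 57892;  136403 + 57892 = 194295;  367650 + 194295 = 561945
2472 + 240 = 2712;  14022 + 2712 = 16734;  57892 + 16734 = 74626;  194295 + 74626 = 268921;  561945 + 268921 = 830866
2712 + 240 = 2952;  16734 + 2952 = 19686;  74626 + 19686 = 94312;  268921 + 94312 = 363233;  830866 + 363233 = 1194099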